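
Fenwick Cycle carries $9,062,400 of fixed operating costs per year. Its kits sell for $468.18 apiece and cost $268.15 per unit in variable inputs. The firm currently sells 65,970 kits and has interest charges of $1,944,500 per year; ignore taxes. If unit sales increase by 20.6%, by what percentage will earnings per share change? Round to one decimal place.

Total contribution margin = 65,970 × $200.03 = $13,195,979.10.
EBIT = $13,195,979.10 − $9,062,400 = $4,133,579.10.
After interest of $1,944,500.00, pre-tax earnings = $2,189,079.10.
DCL = total CM / (EBIT − I) = $13,195,979.10 / $2,189,079.10 = 6.0281.
EPS therefore changes by 6.0281 × (+20.6%) = +124.2%.

+124.2%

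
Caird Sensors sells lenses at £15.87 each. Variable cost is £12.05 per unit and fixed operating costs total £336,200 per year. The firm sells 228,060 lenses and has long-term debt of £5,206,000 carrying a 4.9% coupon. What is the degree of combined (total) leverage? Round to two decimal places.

At 228,060 units, contribution = 228,060 × £3.82 = £871,189.20.
Operating income = contribution − fixed costs = £871,189.20 − £336,200 = £534,989.20. Interest = £255,094.00.
DOL = £871,189.20 ÷ £534,989.20 = 1.6284; DFL = £534,989.20 ÷ £279,895.20 = 1.9114.
DCL = DOL × DFL = 1.6284 × 1.9114 = 3.1125.

3.11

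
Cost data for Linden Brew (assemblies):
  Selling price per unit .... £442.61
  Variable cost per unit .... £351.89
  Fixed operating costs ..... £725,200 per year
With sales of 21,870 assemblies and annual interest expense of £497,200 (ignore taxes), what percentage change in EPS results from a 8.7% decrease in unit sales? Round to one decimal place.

At 21,870 units, contribution = 21,870 × £90.72 = £1,984,046.40.
Subtracting fixed costs: EBIT = £1,984,046.40 − £725,200 = £1,258,846.40.
After interest of £497,200.00, pre-tax earnings = £761,646.40.
Degree of combined leverage = contribution ÷ (EBIT − I) = £1,984,046.40 ÷ £761,646.40 = 2.6049.
%ΔEPS = DCL × %ΔSales = 2.6049 × -8.7% = -22.7%.

-22.7%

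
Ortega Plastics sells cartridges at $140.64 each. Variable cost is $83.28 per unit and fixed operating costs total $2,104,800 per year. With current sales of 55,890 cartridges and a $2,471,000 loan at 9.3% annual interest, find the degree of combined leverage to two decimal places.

3.68

Total contribution margin = 55,890 × $57.36 = $3,205,850.40.
Operating income = contribution − fixed costs = $3,205,850.40 − $2,104,800 = $1,101,050.40. Interest = $229,803.00, so EBIT − I = $871,247.40.
DCL = contribution ÷ (EBIT − I) = $3,205,850.40 ÷ $871,247.40 = 3.6796.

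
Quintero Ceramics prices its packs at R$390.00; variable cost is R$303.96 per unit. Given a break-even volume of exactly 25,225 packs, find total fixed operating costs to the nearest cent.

R$2,170,359.00

Unit CM = price − variable cost = R$390.00 − R$303.96 = R$86.04.
Fixed costs = break-even units × CM = 25,225 × R$86.04 = R$2,170,359.00.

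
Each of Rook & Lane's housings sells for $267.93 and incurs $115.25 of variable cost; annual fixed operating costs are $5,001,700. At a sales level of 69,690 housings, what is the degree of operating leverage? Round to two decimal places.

Total contribution margin = 69,690 × $152.68 = $10,640,269.20.
EBIT = $10,640,269.20 − $5,001,700 = $5,638,569.20.
DOL = contribution ÷ EBIT = $10,640,269.20 ÷ $5,638,569.20 = 1.8871.

1.89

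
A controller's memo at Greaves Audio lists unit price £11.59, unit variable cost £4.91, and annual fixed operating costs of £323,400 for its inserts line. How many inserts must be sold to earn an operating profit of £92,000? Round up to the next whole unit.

Each unit contributes £11.59 − £4.91 = £6.68.
Required volume = (fixed costs + target profit) ÷ CM = (£323,400 + £92,000) ÷ £6.68 = 62,185.63, so 62,186 inserts.

62,186 inserts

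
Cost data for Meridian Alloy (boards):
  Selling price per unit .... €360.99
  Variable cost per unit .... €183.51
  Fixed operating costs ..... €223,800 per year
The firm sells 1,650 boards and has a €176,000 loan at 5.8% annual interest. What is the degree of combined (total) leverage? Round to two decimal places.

At 1,650 units, contribution = 1,650 × €177.48 = €292,842.00.
EBIT = €292,842.00 − €223,800 = €69,042.00. Interest = €10,208.00, so EBIT − I = €58,834.00.
DCL = contribution ÷ (EBIT − I) = €292,842.00 ÷ €58,834.00 = 4.9774.

4.98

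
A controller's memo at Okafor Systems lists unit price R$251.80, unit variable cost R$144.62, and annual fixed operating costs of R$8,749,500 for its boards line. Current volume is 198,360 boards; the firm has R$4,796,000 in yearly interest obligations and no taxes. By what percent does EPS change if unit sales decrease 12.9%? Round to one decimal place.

-35.5%

Total contribution margin = 198,360 × R$107.18 = R$21,260,224.80.
EBIT = R$21,260,224.80 − R$8,749,500 = R$12,510,724.80.
Interest = R$4,796,000.00, so EBIT − I = R$7,714,724.80.
DCL = total CM / (EBIT − I) = R$21,260,224.80 / R$7,714,724.80 = 2.7558.
%ΔEPS = DCL × %ΔSales = 2.7558 × -12.9% = -35.5%.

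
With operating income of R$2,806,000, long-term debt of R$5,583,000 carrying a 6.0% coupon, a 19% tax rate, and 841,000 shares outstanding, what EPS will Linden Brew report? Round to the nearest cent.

Pre-tax income = R$2,806,000 − R$334,980.00 = R$2,471,020.00.
After tax at 19%: net income = R$2,471,020.00 × 0.81 = R$2,001,526.20.
EPS = R$2,001,526.20 ÷ 841,000 = R$2.38.

R$2.38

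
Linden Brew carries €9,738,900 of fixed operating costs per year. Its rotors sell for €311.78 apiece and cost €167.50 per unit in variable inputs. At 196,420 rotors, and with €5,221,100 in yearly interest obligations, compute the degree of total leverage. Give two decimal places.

2.12

Contribution at this volume is 196,420 × €144.28 = €28,339,477.60.
EBIT = €28,339,477.60 − €9,738,900 = €18,600,577.60. Interest = €5,221,100.00.
DOL = €28,339,477.60 ÷ €18,600,577.60 = 1.5236; DFL = €18,600,577.60 ÷ €13,379,477.60 = 1.3902.
Combined leverage = 1.5236 × 1.3902 = 2.1181.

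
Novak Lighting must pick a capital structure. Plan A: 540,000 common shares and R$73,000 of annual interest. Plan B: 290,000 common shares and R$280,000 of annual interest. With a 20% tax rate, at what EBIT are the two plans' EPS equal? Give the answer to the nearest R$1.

R$520,120

At indifference, (EBIT − 73,000)(1 − t)/540,000 = (EBIT − 280,000)(1 − t)/290,000.
The (1 − t) factor cancels: (EBIT − 73,000) × 290,000 = (EBIT − 280,000) × 540,000.
Solving, EBIT = (280,000·540,000 − 73,000·290,000) / (540,000 − 290,000) = 130,030,000,000 / 250,000 = 520,120.00.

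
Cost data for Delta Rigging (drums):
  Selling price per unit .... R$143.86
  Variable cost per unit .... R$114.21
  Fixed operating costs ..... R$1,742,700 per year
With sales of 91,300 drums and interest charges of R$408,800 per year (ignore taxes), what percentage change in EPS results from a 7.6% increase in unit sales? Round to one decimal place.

At 91,300 units, contribution = 91,300 × R$29.65 = R$2,707,045.00.
Subtracting fixed costs: EBIT = R$2,707,045.00 − R$1,742,700 = R$964,345.00.
Interest = R$408,800.00, so EBIT − I = R$555,545.00.
Degree of combined leverage = contribution ÷ (EBIT − I) = R$2,707,045.00 ÷ R$555,545.00 = 4.8728.
%ΔEPS = DCL × %ΔSales = 4.8728 × +7.6% = +37.0%.

+37.0%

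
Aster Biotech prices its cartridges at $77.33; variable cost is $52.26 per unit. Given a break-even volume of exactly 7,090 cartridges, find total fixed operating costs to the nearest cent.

Contribution margin per unit = $77.33 − $52.26 = $25.07.
Since BE = FC / CM, FC = 7,090 × $25.07 = $177,746.30.

$177,746.30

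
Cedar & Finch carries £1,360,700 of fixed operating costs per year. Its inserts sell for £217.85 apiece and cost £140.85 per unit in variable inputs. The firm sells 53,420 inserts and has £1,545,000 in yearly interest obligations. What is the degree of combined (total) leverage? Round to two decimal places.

Total contribution margin = 53,420 × £77.00 = £4,113,340.00.
Subtracting fixed costs: EBIT = £4,113,340.00 − £1,360,700 = £2,752,640.00. Interest = £1,545,000.00.
DOL = £4,113,340.00 ÷ £2,752,640.00 = 1.4943; DFL = £2,752,640.00 ÷ £1,207,640.00 = 2.2794.
Combined leverage = 1.4943 × 2.2794 = 3.4061.

3.41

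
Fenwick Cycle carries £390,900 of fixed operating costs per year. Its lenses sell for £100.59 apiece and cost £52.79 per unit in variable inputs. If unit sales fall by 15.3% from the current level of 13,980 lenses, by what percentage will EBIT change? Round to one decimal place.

At 13,980 units, contribution = 13,980 × £47.80 = £668,244.00.
Operating income = contribution − fixed costs = £668,244.00 − £390,900 = £277,344.00.
Degree of operating leverage = £668,244.00 / £277,344.00 = 2.4094.
Operating income changes by 2.4094 × -15.3% = -36.9%.

-36.9%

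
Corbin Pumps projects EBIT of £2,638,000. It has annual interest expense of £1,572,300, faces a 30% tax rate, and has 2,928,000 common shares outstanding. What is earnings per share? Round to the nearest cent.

Pre-tax income = £2,638,000 − £1,572,300.00 = £1,065,700.00.
Net income = £1,065,700.00 × (1 − 0.30) = £745,990.00.
EPS = £745,990.00 ÷ 2,928,000 = £0.25.

£0.25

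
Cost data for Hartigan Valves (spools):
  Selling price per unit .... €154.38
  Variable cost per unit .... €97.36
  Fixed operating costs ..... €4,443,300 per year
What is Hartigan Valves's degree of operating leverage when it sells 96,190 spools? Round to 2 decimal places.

At 96,190 units, contribution = 96,190 × €57.02 = €5,484,753.80.
Operating income = contribution − fixed costs = €5,484,753.80 − €4,443,300 = €1,041,453.80.
So DOL = total CM / EBIT = €5,484,753.80 / €1,041,453.80 = 5.2664.

5.27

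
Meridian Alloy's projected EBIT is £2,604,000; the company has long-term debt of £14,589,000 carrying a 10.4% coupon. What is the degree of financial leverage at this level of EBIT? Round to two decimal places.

2.40

Annual interest charges come to £1,517,256.00.
DFL = EBIT ÷ (EBIT − I) = £2,604,000 ÷ (£2,604,000 − £1,517,256.00) = £2,604,000 ÷ £1,086,744.00 = 2.3961.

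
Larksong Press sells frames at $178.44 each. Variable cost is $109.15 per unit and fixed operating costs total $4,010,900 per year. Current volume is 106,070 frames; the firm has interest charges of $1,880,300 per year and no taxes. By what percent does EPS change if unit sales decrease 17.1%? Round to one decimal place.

-86.2%

At 106,070 units, contribution = 106,070 × $69.29 = $7,349,590.30.
Operating income = contribution − fixed costs = $7,349,590.30 − $4,010,900 = $3,338,690.30.
Interest = $1,880,300.00, so EBIT − I = $1,458,390.30.
DCL = total CM / (EBIT − I) = $7,349,590.30 / $1,458,390.30 = 5.0395.
%ΔEPS = DCL × %ΔSales = 5.0395 × -17.1% = -86.2%.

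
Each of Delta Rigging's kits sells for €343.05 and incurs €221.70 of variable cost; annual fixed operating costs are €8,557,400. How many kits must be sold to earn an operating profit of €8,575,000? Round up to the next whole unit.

Unit CM = price − variable cost = €343.05 − €221.70 = €121.35.
Required volume = (fixed costs + target profit) ÷ CM = (€8,557,400 + €8,575,000) ÷ €121.35 = 141,181.71, so 141,182 kits.

141,182 kits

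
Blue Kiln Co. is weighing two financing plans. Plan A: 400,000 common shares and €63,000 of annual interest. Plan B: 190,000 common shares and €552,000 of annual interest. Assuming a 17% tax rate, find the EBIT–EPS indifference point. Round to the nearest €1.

Set EPS_A = EPS_B: (EBIT − €63,000)(1 − 0.17) ÷ 400,000 = (EBIT − €552,000)(1 − 0.17) ÷ 190,000.
Cancelling (1 − t) and cross-multiplying: 190,000·(EBIT − 63,000) = 400,000·(EBIT − 552,000).
EBIT × (400,000 − 190,000) = 552,000 × 400,000 − 63,000 × 190,000 = 208,830,000,000, so EBIT = 208,830,000,000 ÷ 210,000 = 994,428.57.

€994,429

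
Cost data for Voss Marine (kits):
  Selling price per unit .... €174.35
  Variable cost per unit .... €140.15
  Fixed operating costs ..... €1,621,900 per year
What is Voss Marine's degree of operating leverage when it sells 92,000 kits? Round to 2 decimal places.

2.06

Contribution at this volume is 92,000 × €34.20 = €3,146,400.00.
Subtracting fixed costs: EBIT = €3,146,400.00 − €1,621,900 = €1,524,500.00.
DOL = contribution ÷ EBIT = €3,146,400.00 ÷ €1,524,500.00 = 2.0639.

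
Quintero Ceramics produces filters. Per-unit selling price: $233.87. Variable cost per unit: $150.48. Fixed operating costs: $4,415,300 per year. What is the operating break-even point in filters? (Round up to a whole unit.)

52,948 filters

Each unit contributes $233.87 − $150.48 = $83.39.
Units to break even: $4,415,300 ÷ $83.39 = 52,947.60, rounded up to 52,948.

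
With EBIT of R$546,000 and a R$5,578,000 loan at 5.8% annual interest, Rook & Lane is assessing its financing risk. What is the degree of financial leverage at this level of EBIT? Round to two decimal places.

Annual interest charges come to R$323,524.00.
DFL = EBIT ÷ (EBIT − I) = R$546,000 ÷ (R$546,000 − R$323,524.00) = R$546,000 ÷ R$222,476.00 = 2.4542.

2.45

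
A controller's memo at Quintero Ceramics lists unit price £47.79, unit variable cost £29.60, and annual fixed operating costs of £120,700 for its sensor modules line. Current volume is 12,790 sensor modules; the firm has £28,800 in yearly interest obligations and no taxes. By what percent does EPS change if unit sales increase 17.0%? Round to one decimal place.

+47.6%

At 12,790 units, contribution = 12,790 × £18.19 = £232,650.10.
Subtracting fixed costs: EBIT = £232,650.10 − £120,700 = £111,950.10.
Interest = £28,800.00, so EBIT − I = £83,150.10.
DCL = total CM / (EBIT − I) = £232,650.10 / £83,150.10 = 2.7980.
%ΔEPS = DCL × %ΔSales = 2.7980 × +17.0% = +47.6%.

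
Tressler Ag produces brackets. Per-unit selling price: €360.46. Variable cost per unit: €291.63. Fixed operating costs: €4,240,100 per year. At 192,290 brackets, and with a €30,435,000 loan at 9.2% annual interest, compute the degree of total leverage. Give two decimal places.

Total contribution margin = 192,290 × €68.83 = €13,235,320.70.
EBIT = €13,235,320.70 − €4,240,100 = €8,995,220.70. Interest = €2,800,020.00, so EBIT − I = €6,195,200.70.
Degree of total leverage = total CM / (EBIT − interest) = €13,235,320.70 / €6,195,200.70 = 2.1364.

2.14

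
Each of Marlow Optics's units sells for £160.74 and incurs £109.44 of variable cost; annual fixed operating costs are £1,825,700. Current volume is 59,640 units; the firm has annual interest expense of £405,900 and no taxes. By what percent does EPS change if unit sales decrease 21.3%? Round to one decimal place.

At 59,640 units, contribution = 59,640 × £51.30 = £3,059,532.00.
EBIT = £3,059,532.00 − £1,825,700 = £1,233,832.00.
After interest of £405,900.00, pre-tax earnings = £827,932.00.
Degree of combined leverage = contribution ÷ (EBIT − I) = £3,059,532.00 ÷ £827,932.00 = 3.6954.
EPS therefore changes by 3.6954 × (-21.3%) = -78.7%.

-78.7%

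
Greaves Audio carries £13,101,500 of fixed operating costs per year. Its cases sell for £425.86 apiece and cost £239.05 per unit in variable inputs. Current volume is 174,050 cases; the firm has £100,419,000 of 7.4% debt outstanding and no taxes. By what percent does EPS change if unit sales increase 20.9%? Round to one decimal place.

+56.7%

Contribution at this volume is 174,050 × £186.81 = £32,514,280.50.
Operating income = contribution − fixed costs = £32,514,280.50 − £13,101,500 = £19,412,780.50.
Interest = £7,431,006.00, so EBIT − I = £11,981,774.50.
DCL = total CM / (EBIT − I) = £32,514,280.50 / £11,981,774.50 = 2.7136.
EPS therefore changes by 2.7136 × (+20.9%) = +56.7%.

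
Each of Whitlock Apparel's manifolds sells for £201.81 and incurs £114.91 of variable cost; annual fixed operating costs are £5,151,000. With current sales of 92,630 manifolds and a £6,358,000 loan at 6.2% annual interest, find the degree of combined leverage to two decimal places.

At 92,630 units, contribution = 92,630 × £86.90 = £8,049,547.00.
Subtracting fixed costs: EBIT = £8,049,547.00 − £5,151,000 = £2,898,547.00. Interest = £394,196.00.
DOL = £8,049,547.00 ÷ £2,898,547.00 = 2.7771; DFL = £2,898,547.00 ÷ £2,504,351.00 = 1.1574.
Combined leverage = 2.7771 × 1.1574 = 3.2142.

3.21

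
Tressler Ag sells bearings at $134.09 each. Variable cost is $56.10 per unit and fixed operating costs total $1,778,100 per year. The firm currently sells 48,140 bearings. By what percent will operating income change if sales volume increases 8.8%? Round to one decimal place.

+16.7%

Contribution at this volume is 48,140 × $77.99 = $3,754,438.60.
EBIT = $3,754,438.60 − $1,778,100 = $1,976,338.60.
DOL = contribution ÷ EBIT = $3,754,438.60 ÷ $1,976,338.60 = 1.8997.
%ΔEBIT = DOL × %ΔSales = 1.8997 × +8.8% = +16.7%.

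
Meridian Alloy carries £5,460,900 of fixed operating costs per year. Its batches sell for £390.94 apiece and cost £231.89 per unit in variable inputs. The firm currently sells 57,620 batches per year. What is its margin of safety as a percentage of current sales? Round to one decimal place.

Unit CM = price − variable cost = £390.94 − £231.89 = £159.05. Break-even units = £5,460,900 ÷ £159.05 = 34,334.49; break-even revenue = 34,334.49 × £390.94 = £13,422,723.96.
Actual sales revenue = 57,620 × £390.94 = £22,525,962.80.
Margin of safety = (£22,525,962.80 − £13,422,723.96) ÷ £22,525,962.80 = 40.4%.

40.4%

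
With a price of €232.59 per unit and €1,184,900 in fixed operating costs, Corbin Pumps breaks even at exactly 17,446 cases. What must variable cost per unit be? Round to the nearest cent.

€164.67

At break-even, FC = Q × (P − VC), so P − VC = €1,184,900 ÷ 17,446 = €67.9181.
Hence VC = price − CM = €232.59 − €67.9181 = €164.67.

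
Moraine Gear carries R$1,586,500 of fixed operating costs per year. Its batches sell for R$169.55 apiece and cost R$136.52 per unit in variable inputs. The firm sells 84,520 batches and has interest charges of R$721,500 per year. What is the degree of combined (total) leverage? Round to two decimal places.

5.77

Total contribution margin = 84,520 × R$33.03 = R$2,791,695.60.
Subtracting fixed costs: EBIT = R$2,791,695.60 − R$1,586,500 = R$1,205,195.60. Interest = R$721,500.00.
DOL = R$2,791,695.60 ÷ R$1,205,195.60 = 2.3164; DFL = R$1,205,195.60 ÷ R$483,695.60 = 2.4916.
Combined leverage = 2.3164 × 2.4916 = 5.7715.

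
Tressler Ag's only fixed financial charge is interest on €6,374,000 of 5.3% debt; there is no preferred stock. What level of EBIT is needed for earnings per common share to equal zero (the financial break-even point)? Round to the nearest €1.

Annual interest = 5.3% × €6,374,000 = €337,822.00.
With no preferred dividends, EPS = 0 when EBIT exactly covers interest, so the financial break-even EBIT is €337,822.00.

€337,822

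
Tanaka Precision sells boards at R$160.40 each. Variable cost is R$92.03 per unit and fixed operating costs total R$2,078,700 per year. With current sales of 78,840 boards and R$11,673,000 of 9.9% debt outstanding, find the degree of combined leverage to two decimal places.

2.50

Total contribution margin = 78,840 × R$68.37 = R$5,390,290.80.
Subtracting fixed costs: EBIT = R$5,390,290.80 − R$2,078,700 = R$3,311,590.80. Interest = R$1,155,627.00, so EBIT − I = R$2,155,963.80.
DCL = contribution ÷ (EBIT − I) = R$5,390,290.80 ÷ R$2,155,963.80 = 2.5002.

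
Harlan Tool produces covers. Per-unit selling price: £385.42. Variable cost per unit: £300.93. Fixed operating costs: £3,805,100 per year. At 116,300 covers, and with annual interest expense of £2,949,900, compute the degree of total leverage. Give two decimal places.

Total contribution margin = 116,300 × £84.49 = £9,826,187.00.
Subtracting fixed costs: EBIT = £9,826,187.00 − £3,805,100 = £6,021,087.00. Interest = £2,949,900.00, so EBIT − I = £3,071,187.00.
DCL = contribution ÷ (EBIT − I) = £9,826,187.00 ÷ £3,071,187.00 = 3.1995.

3.20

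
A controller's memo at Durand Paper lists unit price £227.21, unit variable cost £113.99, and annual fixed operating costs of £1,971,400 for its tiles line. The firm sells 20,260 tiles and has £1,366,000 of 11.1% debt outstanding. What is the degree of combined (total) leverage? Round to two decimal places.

At 20,260 units, contribution = 20,260 × £113.22 = £2,293,837.20.
EBIT = £2,293,837.20 − £1,971,400 = £322,437.20. Interest = £151,626.00.
DOL = £2,293,837.20 ÷ £322,437.20 = 7.1141; DFL = £322,437.20 ÷ £170,811.20 = 1.8877.
Combined leverage = 7.1141 × 1.8877 = 13.4293.

13.43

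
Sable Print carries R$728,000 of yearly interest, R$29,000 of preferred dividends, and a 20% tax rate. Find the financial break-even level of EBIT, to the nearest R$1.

R$764,250

Grossing the preferred dividend up to pre-tax terms: R$29,000 / (1 − 0.20) = R$36,250.00.
Financial break-even EBIT = interest + D_p ÷ (1 − t) = R$728,000 + R$36,250.00 = R$764,250.00.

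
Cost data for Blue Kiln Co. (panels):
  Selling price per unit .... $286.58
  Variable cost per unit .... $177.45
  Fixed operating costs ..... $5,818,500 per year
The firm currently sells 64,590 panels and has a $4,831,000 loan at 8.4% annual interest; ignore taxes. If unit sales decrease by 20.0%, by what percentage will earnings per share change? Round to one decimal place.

-171.0%

At 64,590 units, contribution = 64,590 × $109.13 = $7,048,706.70.
Operating income = contribution − fixed costs = $7,048,706.70 − $5,818,500 = $1,230,206.70.
After interest of $405,804.00, pre-tax earnings = $824,402.70.
DCL = total CM / (EBIT − I) = $7,048,706.70 / $824,402.70 = 8.5501.
EPS therefore changes by 8.5501 × (-20.0%) = -171.0%.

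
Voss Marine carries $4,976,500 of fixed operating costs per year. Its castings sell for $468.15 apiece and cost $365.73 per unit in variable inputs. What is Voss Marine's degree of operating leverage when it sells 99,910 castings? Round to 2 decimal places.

1.95

Contribution at this volume is 99,910 × $102.42 = $10,232,782.20.
Subtracting fixed costs: EBIT = $10,232,782.20 − $4,976,500 = $5,256,282.20.
So DOL = total CM / EBIT = $10,232,782.20 / $5,256,282.20 = 1.9468.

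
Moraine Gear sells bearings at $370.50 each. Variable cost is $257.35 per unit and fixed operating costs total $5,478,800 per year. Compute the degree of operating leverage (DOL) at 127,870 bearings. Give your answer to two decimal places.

At 127,870 units, contribution = 127,870 × $113.15 = $14,468,490.50.
EBIT = $14,468,490.50 − $5,478,800 = $8,989,690.50.
DOL = contribution ÷ EBIT = $14,468,490.50 ÷ $8,989,690.50 = 1.6095.

1.61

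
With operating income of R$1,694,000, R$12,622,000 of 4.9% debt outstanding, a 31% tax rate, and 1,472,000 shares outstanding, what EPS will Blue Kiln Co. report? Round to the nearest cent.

Interest = R$618,478.00, so EBT = R$1,694,000 − R$618,478.00 = R$1,075,522.00.
Net income = R$1,075,522.00 × (1 − 0.31) = R$742,110.18.
Per share: R$742,110.18 / 1,472,000 shares = R$0.50.

R$0.50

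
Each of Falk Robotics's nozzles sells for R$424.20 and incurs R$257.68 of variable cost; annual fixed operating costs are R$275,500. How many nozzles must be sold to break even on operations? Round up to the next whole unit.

Contribution margin per unit = R$424.20 − R$257.68 = R$166.52.
Units to break even: R$275,500 ÷ R$166.52 = 1,654.46, rounded up to 1,655.

1,655 nozzles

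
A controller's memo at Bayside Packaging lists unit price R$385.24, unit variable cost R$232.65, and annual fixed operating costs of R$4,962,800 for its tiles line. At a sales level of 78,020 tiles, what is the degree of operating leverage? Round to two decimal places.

At 78,020 units, contribution = 78,020 × R$152.59 = R$11,905,071.80.
EBIT = R$11,905,071.80 − R$4,962,800 = R$6,942,271.80.
So DOL = total CM / EBIT = R$11,905,071.80 / R$6,942,271.80 = 1.7149.

1.71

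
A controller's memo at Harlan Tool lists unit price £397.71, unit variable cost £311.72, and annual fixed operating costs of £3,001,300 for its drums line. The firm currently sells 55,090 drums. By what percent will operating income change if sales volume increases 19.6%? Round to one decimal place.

+53.5%

Total contribution margin = 55,090 × £85.99 = £4,737,189.10.
Subtracting fixed costs: EBIT = £4,737,189.10 − £3,001,300 = £1,735,889.10.
DOL = contribution ÷ EBIT = £4,737,189.10 ÷ £1,735,889.10 = 2.7290.
So EBIT moves 2.7290 × (+19.6%) = +53.5%.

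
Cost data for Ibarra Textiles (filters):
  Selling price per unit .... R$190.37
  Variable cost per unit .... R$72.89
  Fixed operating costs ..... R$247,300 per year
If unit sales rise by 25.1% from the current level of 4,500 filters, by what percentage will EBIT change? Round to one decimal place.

+47.2%

At 4,500 units, contribution = 4,500 × R$117.48 = R$528,660.00.
Subtracting fixed costs: EBIT = R$528,660.00 − R$247,300 = R$281,360.00.
Degree of operating leverage = R$528,660.00 / R$281,360.00 = 1.8789.
%ΔEBIT = DOL × %ΔSales = 1.8789 × +25.1% = +47.2%.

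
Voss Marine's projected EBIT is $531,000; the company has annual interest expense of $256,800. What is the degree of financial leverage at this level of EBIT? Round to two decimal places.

Annual interest charges come to $256,800.00.
DFL = EBIT ÷ (EBIT − I) = $531,000 ÷ ($531,000 − $256,800.00) = $531,000 ÷ $274,200.00 = 1.9365.

1.94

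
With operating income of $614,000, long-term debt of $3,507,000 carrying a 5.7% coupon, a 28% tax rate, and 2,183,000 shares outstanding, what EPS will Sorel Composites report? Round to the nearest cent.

$0.14

Interest = $199,899.00, so EBT = $614,000 − $199,899.00 = $414,101.00.
After tax at 28%: net income = $414,101.00 × 0.72 = $298,152.72.
Per share: $298,152.72 / 2,183,000 shares = $0.14.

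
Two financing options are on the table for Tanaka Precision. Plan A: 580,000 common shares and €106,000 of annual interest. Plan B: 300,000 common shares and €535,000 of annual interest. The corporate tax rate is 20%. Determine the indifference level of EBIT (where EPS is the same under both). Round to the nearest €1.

Set EPS_A = EPS_B: (EBIT − €106,000)(1 − 0.20) ÷ 580,000 = (EBIT − €535,000)(1 − 0.20) ÷ 300,000.
Cancelling (1 − t) and cross-multiplying: 300,000·(EBIT − 106,000) = 580,000·(EBIT − 535,000).
EBIT × (580,000 − 300,000) = 535,000 × 580,000 − 106,000 × 300,000 = 278,500,000,000, so EBIT = 278,500,000,000 ÷ 280,000 = 994,642.86.

€994,643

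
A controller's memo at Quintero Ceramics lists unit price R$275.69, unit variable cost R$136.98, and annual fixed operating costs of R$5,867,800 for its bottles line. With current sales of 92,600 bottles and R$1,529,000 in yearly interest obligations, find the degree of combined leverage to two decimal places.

2.36

At 92,600 units, contribution = 92,600 × R$138.71 = R$12,844,546.00.
Subtracting fixed costs: EBIT = R$12,844,546.00 − R$5,867,800 = R$6,976,746.00. Interest = R$1,529,000.00.
DOL = R$12,844,546.00 ÷ R$6,976,746.00 = 1.8411; DFL = R$6,976,746.00 ÷ R$5,447,746.00 = 1.2807.
Combined leverage = 1.8411 × 1.2807 = 2.3579.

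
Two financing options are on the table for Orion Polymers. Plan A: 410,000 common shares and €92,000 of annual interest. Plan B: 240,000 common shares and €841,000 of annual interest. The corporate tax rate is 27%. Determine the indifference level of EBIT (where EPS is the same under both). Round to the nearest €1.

€1,898,412

At indifference, (EBIT − 92,000)(1 − t)/410,000 = (EBIT − 841,000)(1 − t)/240,000.
Cancelling (1 − t) and cross-multiplying: 240,000·(EBIT − 92,000) = 410,000·(EBIT − 841,000).
EBIT × (410,000 − 240,000) = 841,000 × 410,000 − 92,000 × 240,000 = 322,730,000,000, so EBIT = 322,730,000,000 ÷ 170,000 = 1,898,411.76.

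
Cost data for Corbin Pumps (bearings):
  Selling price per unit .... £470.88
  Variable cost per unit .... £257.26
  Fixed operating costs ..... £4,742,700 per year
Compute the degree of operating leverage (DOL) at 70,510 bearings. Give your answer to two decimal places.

1.46

Total contribution margin = 70,510 × £213.62 = £15,062,346.20.
Subtracting fixed costs: EBIT = £15,062,346.20 − £4,742,700 = £10,319,646.20.
Degree of operating leverage = £15,062,346.20 / £10,319,646.20 = 1.4596.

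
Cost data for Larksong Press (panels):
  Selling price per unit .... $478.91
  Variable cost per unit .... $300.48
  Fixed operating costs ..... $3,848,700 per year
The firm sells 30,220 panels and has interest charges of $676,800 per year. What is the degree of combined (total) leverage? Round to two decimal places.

At 30,220 units, contribution = 30,220 × $178.43 = $5,392,154.60.
Operating income = contribution − fixed costs = $5,392,154.60 − $3,848,700 = $1,543,454.60. Interest = $676,800.00.
DOL = $5,392,154.60 ÷ $1,543,454.60 = 3.4936; DFL = $1,543,454.60 ÷ $866,654.60 = 1.7809.
Combined leverage = 3.4936 × 1.7809 = 6.2218.

6.22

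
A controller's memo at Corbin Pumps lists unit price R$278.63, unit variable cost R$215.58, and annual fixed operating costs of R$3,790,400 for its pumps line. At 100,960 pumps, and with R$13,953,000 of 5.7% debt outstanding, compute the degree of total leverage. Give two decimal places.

Total contribution margin = 100,960 × R$63.05 = R$6,365,528.00.
EBIT = R$6,365,528.00 − R$3,790,400 = R$2,575,128.00. Interest = R$795,321.00.
DOL = R$6,365,528.00 ÷ R$2,575,128.00 = 2.4719; DFL = R$2,575,128.00 ÷ R$1,779,807.00 = 1.4469.
DCL = DOL × DFL = 2.4719 × 1.4469 = 3.5766.

3.58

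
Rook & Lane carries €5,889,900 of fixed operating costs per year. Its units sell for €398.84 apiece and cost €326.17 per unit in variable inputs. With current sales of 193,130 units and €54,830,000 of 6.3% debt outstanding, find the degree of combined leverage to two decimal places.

2.99

Total contribution margin = 193,130 × €72.67 = €14,034,757.10.
Operating income = contribution − fixed costs = €14,034,757.10 − €5,889,900 = €8,144,857.10. Interest = €3,454,290.00.
DOL = €14,034,757.10 ÷ €8,144,857.10 = 1.7231; DFL = €8,144,857.10 ÷ €4,690,567.10 = 1.7364.
DCL = DOL × DFL = 1.7231 × 1.7364 = 2.9920.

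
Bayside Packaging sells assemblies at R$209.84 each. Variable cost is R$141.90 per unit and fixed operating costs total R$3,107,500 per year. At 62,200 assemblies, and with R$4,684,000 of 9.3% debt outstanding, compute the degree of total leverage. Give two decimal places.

At 62,200 units, contribution = 62,200 × R$67.94 = R$4,225,868.00.
Operating income = contribution − fixed costs = R$4,225,868.00 − R$3,107,500 = R$1,118,368.00. Interest = R$435,612.00.
DOL = R$4,225,868.00 ÷ R$1,118,368.00 = 3.7786; DFL = R$1,118,368.00 ÷ R$682,756.00 = 1.6380.
DCL = DOL × DFL = 3.7786 × 1.6380 = 6.1893.

6.19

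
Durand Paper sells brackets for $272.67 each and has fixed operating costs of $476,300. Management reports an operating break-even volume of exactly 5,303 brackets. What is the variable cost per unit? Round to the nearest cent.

$182.85

Contribution per unit must be FC / Q = $476,300 / 5,303 = $89.8171.
Hence VC = price − CM = $272.67 − $89.8171 = $182.85.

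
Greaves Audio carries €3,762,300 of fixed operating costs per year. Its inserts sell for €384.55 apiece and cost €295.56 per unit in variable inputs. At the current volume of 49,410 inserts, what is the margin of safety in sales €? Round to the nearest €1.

€2,742,694

Contribution margin per unit = €384.55 − €295.56 = €88.99. Break-even units = €3,762,300 ÷ €88.99 = 42,277.78; break-even revenue = 42,277.78 × €384.55 = €16,257,921.85.
Current sales = 49,410 × €384.55 = €19,000,615.50.
Margin of safety = €19,000,615.50 − €16,257,921.85 = €2,742,694.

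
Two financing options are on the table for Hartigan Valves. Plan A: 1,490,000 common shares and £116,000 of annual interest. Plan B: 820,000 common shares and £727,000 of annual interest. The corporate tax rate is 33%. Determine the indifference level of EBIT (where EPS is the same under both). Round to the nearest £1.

At indifference, (EBIT − 116,000)(1 − t)/1,490,000 = (EBIT − 727,000)(1 − t)/820,000.
Cancelling (1 − t) and cross-multiplying: 820,000·(EBIT − 116,000) = 1,490,000·(EBIT − 727,000).
EBIT × (1,490,000 − 820,000) = 727,000 × 1,490,000 − 116,000 × 820,000 = 988,110,000,000, so EBIT = 988,110,000,000 ÷ 670,000 = 1,474,791.04.

£1,474,791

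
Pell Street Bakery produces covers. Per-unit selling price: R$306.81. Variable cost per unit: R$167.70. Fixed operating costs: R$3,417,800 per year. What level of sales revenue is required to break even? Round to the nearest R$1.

Contribution margin per unit = R$306.81 − R$167.70 = R$139.11, a CM ratio of R$139.11 ÷ R$306.81 = 0.4534.
Break-even revenue = fixed costs × price ÷ CM = R$3,417,800 × R$306.81 ÷ R$139.11 = R$7,538,029.

R$7,538,029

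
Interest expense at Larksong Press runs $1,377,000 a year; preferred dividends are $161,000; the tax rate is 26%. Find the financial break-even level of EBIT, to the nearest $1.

$1,594,568

Grossing the preferred dividend up to pre-tax terms: $161,000 / (1 − 0.26) = $217,567.57.
EPS = 0 when EBIT covers interest plus the pre-tax preferred burden: $1,377,000 + $217,567.57 = $1,594,567.57.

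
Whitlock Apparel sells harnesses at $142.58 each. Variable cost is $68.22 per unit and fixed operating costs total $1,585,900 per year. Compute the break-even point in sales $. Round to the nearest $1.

$3,040,850

Contribution margin per unit = $142.58 − $68.22 = $74.36, a CM ratio of $74.36 ÷ $142.58 = 0.5215.
Break-even revenue = fixed costs × price ÷ CM = $1,585,900 × $142.58 ÷ $74.36 = $3,040,850.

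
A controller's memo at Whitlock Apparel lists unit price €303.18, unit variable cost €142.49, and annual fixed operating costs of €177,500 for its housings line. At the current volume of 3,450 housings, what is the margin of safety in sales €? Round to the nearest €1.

Contribution margin per unit = €303.18 − €142.49 = €160.69. Break-even units = €177,500 ÷ €160.69 = 1,104.61; break-even revenue = 1,104.61 × €303.18 = €334,896.07.
Actual sales revenue = 3,450 × €303.18 = €1,045,971.00.
Margin of safety = €1,045,971.00 − €334,896.07 = €711,075.

€711,075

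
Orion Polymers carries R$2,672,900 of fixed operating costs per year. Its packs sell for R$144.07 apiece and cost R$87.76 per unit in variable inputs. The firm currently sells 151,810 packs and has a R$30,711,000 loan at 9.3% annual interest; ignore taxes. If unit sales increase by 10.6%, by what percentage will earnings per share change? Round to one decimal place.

+30.0%

Contribution at this volume is 151,810 × R$56.31 = R$8,548,421.10.
EBIT = R$8,548,421.10 − R$2,672,900 = R$5,875,521.10.
After interest of R$2,856,123.00, pre-tax earnings = R$3,019,398.10.
DCL = total CM / (EBIT − I) = R$8,548,421.10 / R$3,019,398.10 = 2.8312.
EPS therefore changes by 2.8312 × (+10.6%) = +30.0%.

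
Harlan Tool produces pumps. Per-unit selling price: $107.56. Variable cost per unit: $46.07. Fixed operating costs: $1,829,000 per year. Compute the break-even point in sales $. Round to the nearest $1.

$3,199,337

Contribution margin per unit = $107.56 − $46.07 = $61.49, a CM ratio of $61.49 ÷ $107.56 = 0.5717.
Break-even revenue = fixed costs × price ÷ CM = $1,829,000 × $107.56 ÷ $61.49 = $3,199,337.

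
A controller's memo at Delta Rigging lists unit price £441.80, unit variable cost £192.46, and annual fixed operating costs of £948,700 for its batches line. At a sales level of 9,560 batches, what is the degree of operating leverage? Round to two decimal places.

Total contribution margin = 9,560 × £249.34 = £2,383,690.40.
EBIT = £2,383,690.40 − £948,700 = £1,434,990.40.
Degree of operating leverage = £2,383,690.40 / £1,434,990.40 = 1.6611.

1.66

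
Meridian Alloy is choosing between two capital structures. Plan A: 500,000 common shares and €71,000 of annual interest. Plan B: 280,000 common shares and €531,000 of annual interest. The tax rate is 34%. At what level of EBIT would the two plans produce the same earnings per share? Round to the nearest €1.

€1,116,455

Set EPS_A = EPS_B: (EBIT − €71,000)(1 − 0.34) ÷ 500,000 = (EBIT − €531,000)(1 − 0.34) ÷ 280,000.
The (1 − t) factor cancels: (EBIT − 71,000) × 280,000 = (EBIT − 531,000) × 500,000.
EBIT × (500,000 − 280,000) = 531,000 × 500,000 − 71,000 × 280,000 = 245,620,000,000, so EBIT = 245,620,000,000 ÷ 220,000 = 1,116,454.55.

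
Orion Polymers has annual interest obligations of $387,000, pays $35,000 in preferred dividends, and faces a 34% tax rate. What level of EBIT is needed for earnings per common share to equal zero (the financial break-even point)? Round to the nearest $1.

$440,030

Grossing the preferred dividend up to pre-tax terms: $35,000 / (1 − 0.34) = $53,030.30.
Financial break-even EBIT = interest + D_p ÷ (1 − t) = $387,000 + $53,030.30 = $440,030.30.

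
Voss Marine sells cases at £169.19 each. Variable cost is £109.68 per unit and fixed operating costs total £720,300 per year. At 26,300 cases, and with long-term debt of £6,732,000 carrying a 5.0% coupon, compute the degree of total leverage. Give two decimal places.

3.08

Total contribution margin = 26,300 × £59.51 = £1,565,113.00.
Operating income = contribution − fixed costs = £1,565,113.00 − £720,300 = £844,813.00. Interest = £336,600.00.
DOL = £1,565,113.00 ÷ £844,813.00 = 1.8526; DFL = £844,813.00 ÷ £508,213.00 = 1.6623.
Combined leverage = 1.8526 × 1.6623 = 3.0796.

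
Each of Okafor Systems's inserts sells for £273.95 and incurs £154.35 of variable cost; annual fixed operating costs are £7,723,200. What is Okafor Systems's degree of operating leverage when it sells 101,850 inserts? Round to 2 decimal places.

Total contribution margin = 101,850 × £119.60 = £12,181,260.00.
Operating income = contribution − fixed costs = £12,181,260.00 − £7,723,200 = £4,458,060.00.
So DOL = total CM / EBIT = £12,181,260.00 / £4,458,060.00 = 2.7324.

2.73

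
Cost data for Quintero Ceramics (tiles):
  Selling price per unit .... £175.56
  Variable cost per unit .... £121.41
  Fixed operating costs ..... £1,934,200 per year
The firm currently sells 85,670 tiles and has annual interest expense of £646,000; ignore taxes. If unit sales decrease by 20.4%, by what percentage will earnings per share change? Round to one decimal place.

Total contribution margin = 85,670 × £54.15 = £4,639,030.50.
Operating income = contribution − fixed costs = £4,639,030.50 − £1,934,200 = £2,704,830.50.
After interest of £646,000.00, pre-tax earnings = £2,058,830.50.
Degree of combined leverage = contribution ÷ (EBIT − I) = £4,639,030.50 ÷ £2,058,830.50 = 2.2532.
%ΔEPS = DCL × %ΔSales = 2.2532 × -20.4% = -46.0%.

-46.0%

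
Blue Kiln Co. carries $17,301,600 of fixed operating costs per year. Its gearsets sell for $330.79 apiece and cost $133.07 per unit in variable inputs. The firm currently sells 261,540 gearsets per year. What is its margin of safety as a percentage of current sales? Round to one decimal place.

66.5%

Each unit contributes $330.79 − $133.07 = $197.72. Break-even units = $17,301,600 ÷ $197.72 = 87,505.56; break-even revenue = 87,505.56 × $330.79 = $28,945,965.32.
Actual sales revenue = 261,540 × $330.79 = $86,514,816.60.
Margin of safety = ($86,514,816.60 − $28,945,965.32) ÷ $86,514,816.60 = 66.5%.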